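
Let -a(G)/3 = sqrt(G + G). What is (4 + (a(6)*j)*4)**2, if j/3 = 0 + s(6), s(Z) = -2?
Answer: 62224 + 1152*sqrt(3) ≈ 64219.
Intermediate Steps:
a(G) = -3*sqrt(2)*sqrt(G) (a(G) = -3*sqrt(G + G) = -3*sqrt(2)*sqrt(G))
j = -6 (j = 3*(0 - 2) = 3*(-2) = -6)
(4 + (a(6)*j)*4)**2 = (4 + (-3*sqrt(2)*sqrt(6)*(-6))*4)**2 = (4 + (-6*sqrt(3)*(-6))*4)**2 = (4 + (36*sqrt(3))*4)**2 = (4 + 144*sqrt(3))**2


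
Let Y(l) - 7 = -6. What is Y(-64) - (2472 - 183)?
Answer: -2288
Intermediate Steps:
Y(l) = 1 (Y(l) = 7 - 6 = 1)
Y(-64) - (2472 - 183) = 1 - (2472 - 183) = 1 - 1*2289 = 1 - 2289 = -2288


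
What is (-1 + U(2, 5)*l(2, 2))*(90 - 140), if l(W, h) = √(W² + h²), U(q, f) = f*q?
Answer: 50 - 1000*√2 ≈ -1364.2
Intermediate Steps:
(-1 + U(2, 5)*l(2, 2))*(90 - 140) = (-1 + (5*2)*√(2² + 2²))*(90 - 140) = (-1 + 10*√(4 + 4))*(-50) = (-1 + 10*√8)*(-50) = (-1 + 10*(2*√2))*(-50) = (-1 + 20*√2)*(-50) = 50 - 1000*√2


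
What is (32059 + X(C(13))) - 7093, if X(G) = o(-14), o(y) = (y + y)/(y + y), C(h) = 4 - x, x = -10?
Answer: 24967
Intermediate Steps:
C(h) = 14 (C(h) = 4 - 1*(-10) = 4 + 10 = 14)
o(y) = 1 (o(y) = (2*y)/((2*y)) = (2*y)*(1/(2*y)) = 1)
X(G) = 1
(32059 + X(C(13))) - 7093 = (32059 + 1) - 7093 = 32060 - 7093 = 24967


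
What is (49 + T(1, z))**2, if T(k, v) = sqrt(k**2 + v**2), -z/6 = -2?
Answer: (49 + sqrt(145))**2 ≈ 3726.1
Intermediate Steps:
z = 12 (z = -6*(-2) = 12)
(49 + T(1, z))**2 = (49 + sqrt(1**2 + 12**2))**2 = (49 + sqrt(1 + 144))**2 = (49 + sqrt(145))**2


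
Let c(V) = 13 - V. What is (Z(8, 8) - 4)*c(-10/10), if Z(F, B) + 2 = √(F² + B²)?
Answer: -84 + 112*√2 ≈ 74.392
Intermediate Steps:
Z(F, B) = -2 + √(B² + F²) (Z(F, B) = -2 + √(F² + B²) = -2 + √(B² + F²))
(Z(8, 8) - 4)*c(-10/10) = ((-2 + √(8² + 8²)) - 4)*(13 - (-10)/10) = ((-2 + √(64 + 64)) - 4)*(13 - (-10)/10) = ((-2 + √128) - 4)*(13 - 1*(-1)) = ((-2 + 8*√2) - 4)*(13 + 1) = (-6 + 8*√2)*14 = -84 + 112*√2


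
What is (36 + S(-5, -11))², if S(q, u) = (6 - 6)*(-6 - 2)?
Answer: 1296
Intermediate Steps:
S(q, u) = 0 (S(q, u) = 0*(-8) = 0)
(36 + S(-5, -11))² = (36 + 0)² = 36² = 1296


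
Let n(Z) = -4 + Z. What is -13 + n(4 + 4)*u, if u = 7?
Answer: 15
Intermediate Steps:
-13 + n(4 + 4)*u = -13 + (-4 + (4 + 4))*7 = -13 + (-4 + 8)*7 = -13 + 4*7 = -13 + 28 = 15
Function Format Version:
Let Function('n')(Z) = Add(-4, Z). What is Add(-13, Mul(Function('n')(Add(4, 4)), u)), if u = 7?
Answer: 15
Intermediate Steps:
Add(-13, Mul(Function('n')(Add(4, 4)), u)) = Add(-13, Mul(Add(-4, Add(4, 4)), 7)) = Add(-13, Mul(Add(-4, 8), 7)) = Add(-13, Mul(4, 7)) = Add(-13, 28) = 15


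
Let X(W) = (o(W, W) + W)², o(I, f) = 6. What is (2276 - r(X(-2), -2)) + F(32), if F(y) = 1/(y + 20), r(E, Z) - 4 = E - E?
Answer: 118145/52 ≈ 2272.0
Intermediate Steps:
X(W) = (6 + W)²
r(E, Z) = 4 (r(E, Z) = 4 + (E - E) = 4 + 0 = 4)
F(y) = 1/(20 + y)
(2276 - r(X(-2), -2)) + F(32) = (2276 - 1*4) + 1/(20 + 32) = (2276 - 4) + 1/52 = 2272 + 1/52 = 118145/52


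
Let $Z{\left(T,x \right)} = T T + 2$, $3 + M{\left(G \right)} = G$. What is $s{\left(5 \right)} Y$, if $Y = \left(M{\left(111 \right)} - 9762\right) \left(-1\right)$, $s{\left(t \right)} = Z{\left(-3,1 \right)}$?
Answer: $106194$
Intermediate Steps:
$M{\left(G \right)} = -3 + G$
$Z{\left(T,x \right)} = 2 + T^{2}$ ($Z{\left(T,x \right)} = T^{2} + 2 = 2 + T^{2}$)
$s{\left(t \right)} = 11$ ($s{\left(t \right)} = 2 + \left(-3\right)^{2} = 2 + 9 = 11$)
$Y = 9654$ ($Y = \left(\left(-3 + 111\right) - 9762\right) \left(-1\right) = \left(108 - 9762\right) \left(-1\right) = \left(-9654\right) \left(-1\right) = 9654$)
$s{\left(5 \right)} Y = 11 \cdot 9654 = 106194$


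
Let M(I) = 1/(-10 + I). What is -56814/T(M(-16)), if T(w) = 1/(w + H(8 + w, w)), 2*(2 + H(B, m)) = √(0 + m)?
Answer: 1505571/13 - 28407*I*√26/26 ≈ 1.1581e+5 - 5571.1*I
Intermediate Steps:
H(B, m) = -2 + √m/2 (H(B, m) = -2 + √(0 + m)/2 = -2 + √m/2)
T(w) = 1/(-2 + w + √w/2) (T(w) = 1/(w + (-2 + √w/2)) = 1/(-2 + w + √w/2))
-56814/T(M(-16)) = -(-113628 + 56814/(-10 - 16) + 28407*I*√26/26) = -(-1505571/13 + 28407*I*√26/26) = -56814*(-53/26 + I*√26/52) = 1505571/13 - 28407*I*√26/26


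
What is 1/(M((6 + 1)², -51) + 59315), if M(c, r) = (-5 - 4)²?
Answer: 1/59396 ≈ 1.6836e-5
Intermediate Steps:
M(c, r) = 81 (M(c, r) = (-9)² = 81)
1/(M((6 + 1)², -51) + 59315) = 1/(81 + 59315) = 1/59396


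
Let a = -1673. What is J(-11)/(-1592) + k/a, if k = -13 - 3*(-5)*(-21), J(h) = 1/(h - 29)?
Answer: 20888713/106536640 ≈ 0.19607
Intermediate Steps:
J(h) = 1/(-29 + h)
k = -328 (k = -13 + 15*(-21) = -13 - 315 = -328)
J(-11)/(-1592) + k/a = 1/(-29 - 11*(-1592)) - 328/(-1673) = -1/1592/(-40) - 328*(-1/1673) = -1/40*(-1/1592) + 328/1673 = 1/63680 + 328/1673 = 20888713/106536640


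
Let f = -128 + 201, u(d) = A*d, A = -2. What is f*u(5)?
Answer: -730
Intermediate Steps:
u(d) = -2*d
f = 73
f*u(5) = 73*(-2*5) = 73*(-10) = -730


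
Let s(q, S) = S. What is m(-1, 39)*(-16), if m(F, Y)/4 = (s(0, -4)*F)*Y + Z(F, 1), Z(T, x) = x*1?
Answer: -10048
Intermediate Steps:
Z(T, x) = x
m(F, Y) = 4 - 16*F*Y (m(F, Y) = 4*((-4*F)*Y + 1) = 4*(-4*F*Y + 1) = 4*(1 - 4*F*Y) = 4 - 16*F*Y)
m(-1, 39)*(-16) = (4 - 16*(-1)*39)*(-16) = (4 + 624)*(-16) = 628*(-16) = -10048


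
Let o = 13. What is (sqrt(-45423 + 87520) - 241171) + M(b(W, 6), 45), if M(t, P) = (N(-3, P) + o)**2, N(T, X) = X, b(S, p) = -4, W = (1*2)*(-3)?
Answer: -237807 + sqrt(42097) ≈ -2.3760e+5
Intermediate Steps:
W = -6 (W = 2*(-3) = -6)
M(t, P) = (13 + P)**2 (M(t, P) = (P + 13)**2 = (13 + P)**2)
(sqrt(-45423 + 87520) - 241171) + M(b(W, 6), 45) = (sqrt(-45423 + 87520) - 241171) + (13 + 45)**2 = (sqrt(42097) - 241171) + 58**2 = (-241171 + sqrt(42097)) + 3364 = -237807 + sqrt(42097)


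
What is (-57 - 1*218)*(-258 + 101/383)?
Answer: 27146075/383 ≈ 70878.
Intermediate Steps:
(-57 - 1*218)*(-258 + 101/383) = (-57 - 218)*(-258 + 101*(1/383)) = -275*(-258 + 101/383) = -275*(-98713/383) = 27146075/383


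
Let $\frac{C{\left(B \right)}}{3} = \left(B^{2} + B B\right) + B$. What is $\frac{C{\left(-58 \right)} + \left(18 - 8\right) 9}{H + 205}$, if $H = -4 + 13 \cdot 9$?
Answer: $\frac{3350}{53} \approx 63.208$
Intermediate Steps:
$H = 113$ ($H = -4 + 117 = 113$)
$C{\left(B \right)} = 3 B + 6 B^{2}$ ($C{\left(B \right)} = 3 \left(\left(B^{2} + B B\right) + B\right) = 3 \left(\left(B^{2} + B^{2}\right) + B\right) = 3 \left(2 B^{2} + B\right) = 3 \left(B + 2 B^{2}\right) = 3 B + 6 B^{2}$)
$\frac{C{\left(-58 \right)} + \left(18 - 8\right) 9}{H + 205} = \frac{3 \left(-58\right) \left(1 + 2 \left(-58\right)\right) + \left(18 - 8\right) 9}{113 + 205} = \frac{3 \left(-58\right) \left(1 - 116\right) + 10 \cdot 9}{318} = \left(3 \left(-58\right) \left(-115\right) + 90\right) \frac{1}{318} = \left(20010 + 90\right) \frac{1}{318} = 20100 \cdot \frac{1}{318} = \frac{3350}{53}$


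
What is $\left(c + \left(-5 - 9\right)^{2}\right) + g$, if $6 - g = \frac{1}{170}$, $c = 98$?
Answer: $\frac{50999}{170} \approx 299.99$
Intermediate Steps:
$g = \frac{1019}{170}$ ($g = 6 - \frac{1}{170} = \frac{1019}{170} \approx 5.9941$)
$\left(c + \left(-5 - 9\right)^{2}\right) + g = \left(98 + \left(-5 - 9\right)^{2}\right) + \frac{1019}{170} = \left(98 + \left(-14\right)^{2}\right) + \frac{1019}{170} = \left(98 + 196\right) + \frac{1019}{170} = 294 + \frac{1019}{170} = \frac{50999}{170}$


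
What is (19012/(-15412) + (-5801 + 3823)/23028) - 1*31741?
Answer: -1408198549181/44363442 ≈ -31742.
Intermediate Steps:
(19012/(-15412) + (-5801 + 3823)/23028) - 1*31741 = (19012*(-1/15412) - 1978*1/23028) - 31741 = (-4753/3853 - 989/11514) - 31741 = -58536659/44363442 - 31741 = -1408198549181/44363442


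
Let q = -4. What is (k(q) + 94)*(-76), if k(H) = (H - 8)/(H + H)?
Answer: -7258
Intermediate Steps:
k(H) = (-8 + H)/(2*H) (k(H) = (-8 + H)/((2*H)) = (-8 + H)*(1/(2*H)) = (-8 + H)/(2*H))
(k(q) + 94)*(-76) = ((½)*(-8 - 4)/(-4) + 94)*(-76) = ((½)*(-¼)*(-12) + 94)*(-76) = (3/2 + 94)*(-76) = (191/2)*(-76) = -7258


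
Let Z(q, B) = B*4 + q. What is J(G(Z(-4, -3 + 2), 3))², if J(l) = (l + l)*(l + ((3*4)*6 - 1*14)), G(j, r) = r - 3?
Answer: 0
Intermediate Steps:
Z(q, B) = q + 4*B (Z(q, B) = 4*B + q = q + 4*B)
G(j, r) = -3 + r
J(l) = 2*l*(58 + l) (J(l) = (2*l)*(l + (12*6 - 14)) = (2*l)*(l + (72 - 14)) = (2*l)*(l + 58) = (2*l)*(58 + l) = 2*l*(58 + l))
J(G(Z(-4, -3 + 2), 3))² = (2*(-3 + 3)*(58 + (-3 + 3)))² = (2*0*(58 + 0))² = (2*0*58)² = 0² = 0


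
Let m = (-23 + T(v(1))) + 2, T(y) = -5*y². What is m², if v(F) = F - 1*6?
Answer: 21316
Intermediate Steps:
v(F) = -6 + F (v(F) = F - 6 = -6 + F)
m = -146 (m = (-23 - 5*(-6 + 1)²) + 2 = (-23 - 5*(-5)²) + 2 = (-23 - 5*25) + 2 = (-23 - 125) + 2 = -148 + 2 = -146)
m² = (-146)² = 21316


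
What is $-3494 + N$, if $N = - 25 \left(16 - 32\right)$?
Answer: $-3094$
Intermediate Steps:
$N = 400$ ($N = \left(-25\right) \left(-16\right) = 400$)
$-3494 + N = -3494 + 400 = -3094$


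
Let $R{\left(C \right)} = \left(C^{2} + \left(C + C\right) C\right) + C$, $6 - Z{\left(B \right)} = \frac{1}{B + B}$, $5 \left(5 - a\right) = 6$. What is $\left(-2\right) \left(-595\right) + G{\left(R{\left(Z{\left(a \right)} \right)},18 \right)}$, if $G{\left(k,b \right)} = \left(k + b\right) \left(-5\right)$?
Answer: $\frac{800095}{1444} \approx 554.08$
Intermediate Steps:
$a = \frac{19}{5}$ ($a = 5 - \frac{6}{5} = \frac{19}{5} \approx 3.8$)
$Z{\left(B \right)} = 6 - \frac{1}{2 B}$ ($Z{\left(B \right)} = 6 - \frac{1}{B + B} = 6 - \frac{1}{2 B}$)
$R{\left(C \right)} = C + 3 C^{2}$ ($R{\left(C \right)} = \left(C^{2} + 2 C C\right) + C = \left(C^{2} + 2 C^{2}\right) + C = 3 C^{2} + C = C + 3 C^{2}$)
$G{\left(k,b \right)} = - 5 b - 5 k$ ($G{\left(k,b \right)} = \left(b + k\right) \left(-5\right) = - 5 b - 5 k$)
$\left(-2\right) \left(-595\right) + G{\left(R{\left(Z{\left(a \right)} \right)},18 \right)} = \left(-2\right) \left(-595\right) - \left(90 + 5 \left(6 - \frac{1}{2 \cdot \frac{19}{5}}\right) \left(1 + 3 \left(6 - \frac{1}{2 \cdot \frac{19}{5}}\right)\right)\right) = 1190 - \left(90 + 5 \left(6 - \frac{5}{38}\right) \left(1 + 3 \left(6 - \frac{5}{38}\right)\right)\right) = 1190 - \left(90 + 5 \frac{223 \left(1 + 3 \cdot \frac{223}{38}\right)}{38}\right) = 1190 - \left(90 + 5 \frac{223 \left(1 + \frac{669}{38}\right)}{38}\right) = 1190 - \left(90 + 5 \cdot \frac{223}{38} \cdot \frac{707}{38}\right) = 1190 - \frac{918265}{1444} = \frac{800095}{1444}$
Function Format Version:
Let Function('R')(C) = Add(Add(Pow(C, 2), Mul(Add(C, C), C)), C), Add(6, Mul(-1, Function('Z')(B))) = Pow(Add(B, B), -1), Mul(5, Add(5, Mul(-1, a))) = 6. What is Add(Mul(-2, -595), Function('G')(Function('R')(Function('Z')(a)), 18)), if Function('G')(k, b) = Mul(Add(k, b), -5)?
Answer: Rational(800095, 1444) ≈ 554.08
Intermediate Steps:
a = Rational(19, 5) (a = Add(5, Mul(Rational(-1, 5), 6)) = Add(5, Rational(-6, 5)) = Rational(19, 5) ≈ 3.8000)
Function('Z')(B) = Add(6, Mul(Rational(-1, 2), Pow(B, -1))) (Function('Z')(B) = Add(6, Mul(-1, Pow(Add(B, B), -1))) = Add(6, Mul(-1, Pow(Mul(2, B), -1))) = Add(6, Mul(-1, Mul(Rational(1, 2), Pow(B, -1)))) = Add(6, Mul(Rational(-1, 2), Pow(B, -1))))
Function('R')(C) = Add(C, Mul(3, Pow(C, 2))) (Function('R')(C) = Add(Add(Pow(C, 2), Mul(Mul(2, C), C)), C) = Add(Add(Pow(C, 2), Mul(2, Pow(C, 2))), C) = Add(Mul(3, Pow(C, 2)), C) = Add(C, Mul(3, Pow(C, 2))))
Function('G')(k, b) = Add(Mul(-5, b), Mul(-5, k)) (Function('G')(k, b) = Mul(Add(b, k), -5) = Add(Mul(-5, b), Mul(-5, k)))
Add(Mul(-2, -595), Function('G')(Function('R')(Function('Z')(a)), 18)) = Add(Mul(-2, -595), Add(Mul(-5, 18), Mul(-5, Mul(Add(6, Mul(Rational(-1, 2), Pow(Rational(19, 5), -1))), Add(1, Mul(3, Add(6, Mul(Rational(-1, 2), Pow(Rational(19, 5), -1))))))))) = Add(1190, Add(-90, Mul(-5, Mul(Add(6, Mul(Rational(-1, 2), Rational(5, 19))), Add(1, Mul(3, Add(6, Mul(Rational(-1, 2), Rational(5, 19))))))))) = Add(1190, Add(-90, Mul(-5, Mul(Add(6, Rational(-5, 38)), Add(1, Mul(3, Add(6, Rational(-5, 38)))))))) = Add(1190, Add(-90, Mul(-5, Mul(Rational(223, 38), Add(1, Mul(3, Rational(223, 38))))))) = Add(1190, Add(-90, Mul(-5, Mul(Rational(223, 38), Add(1, Rational(669, 38)))))) = Add(1190, Add(-90, Mul(-5, Mul(Rational(223, 38), Rational(707, 38))))) = Add(1190, Add(-90, Mul(-5, Rational(157661, 1444)))) = Add(1190, Add(-90, Rational(-788305, 1444))) = Add(1190, Rational(-918265, 1444)) = Rational(800095, 1444)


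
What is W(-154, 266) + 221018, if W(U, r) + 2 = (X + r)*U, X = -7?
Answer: 181130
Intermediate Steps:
W(U, r) = -2 + U*(-7 + r) (W(U, r) = -2 + (-7 + r)*U = -2 + U*(-7 + r))
W(-154, 266) + 221018 = (-2 - 7*(-154) - 154*266) + 221018 = (-2 + 1078 - 40964) + 221018 = -39888 + 221018 = 181130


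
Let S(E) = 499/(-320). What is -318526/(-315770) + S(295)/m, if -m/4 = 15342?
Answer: 48117651623/47700119040 ≈ 1.0088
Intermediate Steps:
S(E) = -499/320 (S(E) = 499*(-1/320) = -499/320)
m = -61368 (m = -4*15342 = -61368)
-318526/(-315770) + S(295)/m = -318526/(-315770) - 499/320/(-61368) = -318526*(-1/315770) - 499/320*(-1/61368) = 12251/12145 + 499/19637760 = 48117651623/47700119040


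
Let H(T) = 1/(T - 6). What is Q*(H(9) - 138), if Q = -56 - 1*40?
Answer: 13216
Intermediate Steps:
Q = -96 (Q = -56 - 40 = -96)
H(T) = 1/(-6 + T)
Q*(H(9) - 138) = -96*(1/(-6 + 9) - 138) = -96*(1/3 - 138) = -96*(⅓ - 138) = -96*(-413/3) = 13216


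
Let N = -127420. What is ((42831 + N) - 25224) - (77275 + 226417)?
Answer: -413505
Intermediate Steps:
((42831 + N) - 25224) - (77275 + 226417) = ((42831 - 127420) - 25224) - (77275 + 226417) = (-84589 - 25224) - 1*303692 = -109813 - 303692 = -413505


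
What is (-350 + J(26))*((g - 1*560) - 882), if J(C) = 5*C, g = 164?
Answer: 281160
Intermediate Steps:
(-350 + J(26))*((g - 1*560) - 882) = (-350 + 5*26)*((164 - 1*560) - 882) = (-350 + 130)*((164 - 560) - 882) = -220*(-396 - 882) = -220*(-1278) = 281160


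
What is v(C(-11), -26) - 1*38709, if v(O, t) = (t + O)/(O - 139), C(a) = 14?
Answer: -4838613/125 ≈ -38709.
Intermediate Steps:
v(O, t) = (O + t)/(-139 + O)
v(C(-11), -26) - 1*38709 = (14 - 26)/(-139 + 14) - 1*38709 = -12/(-125) - 38709 = -1/125*(-12) - 38709 = 12/125 - 38709 = -4838613/125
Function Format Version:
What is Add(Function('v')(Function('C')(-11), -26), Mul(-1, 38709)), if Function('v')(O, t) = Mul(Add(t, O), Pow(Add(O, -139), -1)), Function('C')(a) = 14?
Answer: Rational(-4838613, 125) ≈ -38709.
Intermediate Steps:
Function('v')(O, t) = Mul(Pow(Add(-139, O), -1), Add(O, t)) (Function('v')(O, t) = Mul(Add(O, t), Pow(Add(-139, O), -1)) = Mul(Pow(Add(-139, O), -1), Add(O, t)))
Add(Function('v')(Function('C')(-11), -26), Mul(-1, 38709)) = Add(Mul(Pow(Add(-139, 14), -1), Add(14, -26)), Mul(-1, 38709)) = Add(Mul(Pow(-125, -1), -12), -38709) = Add(Mul(Rational(-1, 125), -12), -38709) = Add(Rational(12, 125), -38709) = Rational(-4838613, 125)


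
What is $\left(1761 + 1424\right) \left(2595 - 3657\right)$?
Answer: $-3382470$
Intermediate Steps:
$\left(1761 + 1424\right) \left(2595 - 3657\right) = 3185 \left(-1062\right) = -3382470$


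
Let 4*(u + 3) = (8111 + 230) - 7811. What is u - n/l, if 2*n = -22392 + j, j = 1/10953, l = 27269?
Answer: 3527395229/27152487 ≈ 129.91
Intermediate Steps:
j = 1/10953 ≈ 9.1299e-5
u = 259/2 (u = -3 + ((8111 + 230) - 7811)/4 = -3 + (8341 - 7811)/4 = -3 + (1/4)*530 = -3 + 265/2 = 259/2 ≈ 129.50)
n = -245259575/21906 (n = (-22392 + 1/10953)/2 = (1/2)*(-245259575/10953) = -245259575/21906 ≈ -11196.)
u - n/l = 259/2 - (-245259575)/(21906*27269) = 259/2 - 1*(-22296325/54304974) = 259/2 + 22296325/54304974 = 3527395229/27152487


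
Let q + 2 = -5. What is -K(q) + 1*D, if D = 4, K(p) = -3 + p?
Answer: 14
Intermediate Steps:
q = -7 (q = -2 - 5 = -7)
-K(q) + 1*D = -(-3 - 7) + 1*4 = -1*(-10) + 4 = 10 + 4 = 14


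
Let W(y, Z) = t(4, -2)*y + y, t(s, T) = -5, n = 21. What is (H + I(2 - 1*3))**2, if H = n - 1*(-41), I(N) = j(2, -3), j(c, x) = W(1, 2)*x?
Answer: 5476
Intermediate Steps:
W(y, Z) = -4*y (W(y, Z) = -5*y + y = -4*y)
j(c, x) = -4*x (j(c, x) = (-4*1)*x = -4*x)
I(N) = 12 (I(N) = -4*(-3) = 12)
H = 62 (H = 21 - 1*(-41) = 21 + 41 = 62)
(H + I(2 - 1*3))**2 = (62 + 12)**2 = 74**2 = 5476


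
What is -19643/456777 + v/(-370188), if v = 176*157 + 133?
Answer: -2217112921/18788151564 ≈ -0.11801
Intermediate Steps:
v = 27765 (v = 27632 + 133 = 27765)
-19643/456777 + v/(-370188) = -19643/456777 + 27765/(-370188) = -19643*1/456777 + 27765*(-1/370188) = -19643/456777 - 3085/41132 = -2217112921/18788151564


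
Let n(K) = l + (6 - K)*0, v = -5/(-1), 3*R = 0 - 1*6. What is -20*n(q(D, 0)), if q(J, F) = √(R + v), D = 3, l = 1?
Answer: -20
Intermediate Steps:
R = -2 (R = (0 - 1*6)/3 = (0 - 6)/3 = (⅓)*(-6) = -2)
v = 5 (v = -5*(-1) = 5)
q(J, F) = √3 (q(J, F) = √(-2 + 5) = √3)
n(K) = 1 (n(K) = 1 + (6 - K)*0 = 1 + 0 = 1)
-20*n(q(D, 0)) = -20*1 = -20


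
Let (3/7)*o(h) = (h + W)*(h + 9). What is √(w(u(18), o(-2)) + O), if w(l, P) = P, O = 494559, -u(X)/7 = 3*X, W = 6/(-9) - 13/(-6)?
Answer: √17803830/6 ≈ 703.24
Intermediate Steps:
W = 3/2 (W = 6*(-⅑) - 13*(-⅙) = -⅔ + 13/6 = 3/2 ≈ 1.5000)
u(X) = -21*X
o(h) = 7*(9 + h)*(3/2 + h)/3 (o(h) = 7*((h + 3/2)*(h + 9))/3 = 7*((3/2 + h)*(9 + h))/3 = 7*((9 + h)*(3/2 + h))/3 = 7*(9 + h)*(3/2 + h)/3)
√(w(u(18), o(-2)) + O) = √((63/2 + (7/3)*(-2)² + (49/2)*(-2)) + 494559) = √((63/2 + (7/3)*4 - 49) + 494559) = √((63/2 + 28/3 - 49) + 494559) = √(-49/6 + 494559) = √(2967305/6) = √17803830/6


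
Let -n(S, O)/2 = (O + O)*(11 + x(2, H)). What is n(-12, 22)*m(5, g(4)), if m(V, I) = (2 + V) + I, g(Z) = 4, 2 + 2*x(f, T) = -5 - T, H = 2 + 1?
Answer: -5808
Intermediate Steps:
H = 3
x(f, T) = -7/2 - T/2 (x(f, T) = -1 + (-5 - T)/2 = -1 + (-5/2 - T/2) = -7/2 - T/2)
n(S, O) = -24*O (n(S, O) = -2*(O + O)*(11 + (-7/2 - 1/2*3)) = -2*2*O*(11 + (-7/2 - 3/2)) = -2*2*O*(11 - 5) = -2*2*O*6 = -24*O)
m(V, I) = 2 + I + V
n(-12, 22)*m(5, g(4)) = (-24*22)*(2 + 4 + 5) = -528*11 = -5808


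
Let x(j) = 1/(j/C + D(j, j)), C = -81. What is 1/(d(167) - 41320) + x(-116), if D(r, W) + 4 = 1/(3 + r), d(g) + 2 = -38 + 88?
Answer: -377786201/973400120 ≈ -0.38811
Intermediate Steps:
d(g) = 48 (d(g) = -2 + (-38 + 88) = -2 + 50 = 48)
D(r, W) = -4 + 1/(3 + r)
x(j) = 1/(-j/81 + (-11 - 4*j)/(3 + j)) (x(j) = 1/(j/(-81) + (-11 - 4*j)/(3 + j)) = 1/(j*(-1/81) + (-11 - 4*j)/(3 + j)) = 1/(-j/81 + (-11 - 4*j)/(3 + j)))
1/(d(167) - 41320) + x(-116) = 1/(48 - 41320) + 81*(-3 - 1*(-116))/(891 + (-116)² + 327*(-116)) = 1/(-41272) + 81*(-3 + 116)/(891 + 13456 - 37932) = -1/41272 + 81*113/(-23585) = -1/41272 + 81*(-1/23585)*113 = -1/41272 - 9153/23585 = -377786201/973400120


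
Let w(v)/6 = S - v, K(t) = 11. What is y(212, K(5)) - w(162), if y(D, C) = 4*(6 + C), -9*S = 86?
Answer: 3292/3 ≈ 1097.3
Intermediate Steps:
S = -86/9 (S = -1/9*86 = -86/9 ≈ -9.5556)
y(D, C) = 24 + 4*C
w(v) = -172/3 - 6*v (w(v) = 6*(-86/9 - v) = -172/3 - 6*v)
y(212, K(5)) - w(162) = (24 + 4*11) - (-172/3 - 6*162) = (24 + 44) - (-172/3 - 972) = 68 - 1*(-3088/3) = 68 + 3088/3 = 3292/3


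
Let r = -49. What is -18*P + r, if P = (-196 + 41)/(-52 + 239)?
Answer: -6373/187 ≈ -34.080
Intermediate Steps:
P = -155/187 ≈ -0.82888
-18*P + r = -18*(-155/187) - 49 = 2790/187 - 49 = -6373/187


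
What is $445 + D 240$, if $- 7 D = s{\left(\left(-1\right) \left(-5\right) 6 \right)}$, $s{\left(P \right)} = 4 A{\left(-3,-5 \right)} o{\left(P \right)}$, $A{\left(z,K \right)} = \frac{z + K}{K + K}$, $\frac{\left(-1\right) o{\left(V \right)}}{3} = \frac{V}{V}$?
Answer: $\frac{5419}{7} \approx 774.14$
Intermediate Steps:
$o{\left(V \right)} = -3$ ($o{\left(V \right)} = - 3 \frac{V}{V} = \left(-3\right) 1 = -3$)
$A{\left(z,K \right)} = \frac{K + z}{2 K}$
$s{\left(P \right)} = - \frac{48}{5}$ ($s{\left(P \right)} = 4 \frac{-5 - 3}{2 \left(-5\right)} \left(-3\right) = 4 \cdot \frac{1}{2} \left(- \frac{1}{5}\right) \left(-8\right) \left(-3\right) = 4 \cdot \frac{4}{5} \left(-3\right) = \frac{16}{5} \left(-3\right) = - \frac{48}{5}$)
$D = \frac{48}{35}$ ($D = \left(- \frac{1}{7}\right) \left(- \frac{48}{5}\right) = \frac{48}{35} \approx 1.3714$)
$445 + D 240 = 445 + \frac{48}{35} \cdot 240 = 445 + \frac{2304}{7} = \frac{5419}{7}$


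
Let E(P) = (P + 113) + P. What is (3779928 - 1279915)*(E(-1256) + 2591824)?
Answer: 6473596162525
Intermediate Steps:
E(P) = 113 + 2*P (E(P) = (113 + P) + P = 113 + 2*P)
(3779928 - 1279915)*(E(-1256) + 2591824) = (3779928 - 1279915)*((113 + 2*(-1256)) + 2591824) = 2500013*((113 - 2512) + 2591824) = 2500013*(-2399 + 2591824) = 2500013*2589425 = 6473596162525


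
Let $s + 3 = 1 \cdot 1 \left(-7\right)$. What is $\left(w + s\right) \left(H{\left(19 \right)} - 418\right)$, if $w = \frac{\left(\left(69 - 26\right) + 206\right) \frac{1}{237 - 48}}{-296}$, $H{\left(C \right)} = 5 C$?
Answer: $\frac{60259849}{18648} \approx 3231.4$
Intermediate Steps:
$w = - \frac{83}{18648}$ ($w = \frac{\left(69 - 26\right) + 206}{189} \left(- \frac{1}{296}\right) = \left(43 + 206\right) \frac{1}{189} \left(- \frac{1}{296}\right) = 249 \cdot \frac{1}{189} \left(- \frac{1}{296}\right) = \frac{83}{63} \left(- \frac{1}{296}\right) = - \frac{83}{18648} \approx -0.0044509$)
$s = -10$ ($s = -3 + 1 \cdot 1 \left(-7\right) = -3 + 1 \left(-7\right) = -3 - 7 = -10$)
$\left(w + s\right) \left(H{\left(19 \right)} - 418\right) = \left(- \frac{83}{18648} - 10\right) \left(5 \cdot 19 - 418\right) = - \frac{186563 \left(95 - 418\right)}{18648} = \left(- \frac{186563}{18648}\right) \left(-323\right) = \frac{60259849}{18648}$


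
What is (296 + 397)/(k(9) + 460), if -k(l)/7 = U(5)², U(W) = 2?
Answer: 77/48 ≈ 1.6042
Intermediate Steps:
k(l) = -28 (k(l) = -7*2² = -7*4 = -28)
(296 + 397)/(k(9) + 460) = (296 + 397)/(-28 + 460) = 693/432 = 693*(1/432) = 77/48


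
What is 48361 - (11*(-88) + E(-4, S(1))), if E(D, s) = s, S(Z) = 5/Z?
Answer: 49324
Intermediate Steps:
48361 - (11*(-88) + E(-4, S(1))) = 48361 - (11*(-88) + 5/1) = 48361 - (-968 + 5*1) = 48361 - (-968 + 5) = 48361 - 1*(-963) = 48361 + 963 = 49324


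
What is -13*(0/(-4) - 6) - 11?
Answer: 67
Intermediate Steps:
-13*(0/(-4) - 6) - 11 = -13*(0*(-1/4) - 6) - 11 = -13*(0 - 6) - 11 = -13*(-6) - 11 = 78 - 11 = 67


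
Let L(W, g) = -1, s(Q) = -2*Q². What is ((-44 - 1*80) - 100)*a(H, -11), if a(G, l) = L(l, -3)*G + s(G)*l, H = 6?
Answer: -176064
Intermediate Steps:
a(G, l) = -G - 2*l*G² (a(G, l) = -G + (-2*G²)*l = -G - 2*l*G²)
((-44 - 1*80) - 100)*a(H, -11) = ((-44 - 1*80) - 100)*(6*(-1 - 2*6*(-11))) = ((-44 - 80) - 100)*(6*(-1 + 132)) = (-124 - 100)*(6*131) = -224*786 = -176064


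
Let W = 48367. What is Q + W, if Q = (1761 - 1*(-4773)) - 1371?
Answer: 53530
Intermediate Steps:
Q = 5163 (Q = (1761 + 4773) - 1371 = 6534 - 1371 = 5163)
Q + W = 5163 + 48367 = 53530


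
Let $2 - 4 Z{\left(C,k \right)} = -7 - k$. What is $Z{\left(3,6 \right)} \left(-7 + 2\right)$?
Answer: $- \frac{75}{4} \approx -18.75$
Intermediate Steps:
$Z{\left(C,k \right)} = \frac{9}{4} + \frac{k}{4}$ ($Z{\left(C,k \right)} = \frac{1}{2} - \frac{-7 - k}{4} = \frac{1}{2} + \left(\frac{7}{4} + \frac{k}{4}\right) = \frac{9}{4} + \frac{k}{4}$)
$Z{\left(3,6 \right)} \left(-7 + 2\right) = \left(\frac{9}{4} + \frac{1}{4} \cdot 6\right) \left(-7 + 2\right) = \left(\frac{9}{4} + \frac{3}{2}\right) \left(-5\right) = \frac{15}{4} \left(-5\right) = - \frac{75}{4}$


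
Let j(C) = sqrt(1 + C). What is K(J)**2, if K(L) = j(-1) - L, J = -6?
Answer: 36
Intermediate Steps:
K(L) = -L (K(L) = sqrt(1 - 1) - L = sqrt(0) - L = 0 - L = -L)
K(J)**2 = (-1*(-6))**2 = 6**2 = 36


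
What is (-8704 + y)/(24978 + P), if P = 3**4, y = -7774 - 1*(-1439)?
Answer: -5013/8353 ≈ -0.60014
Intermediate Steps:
y = -6335 (y = -7774 + 1439 = -6335)
P = 81
(-8704 + y)/(24978 + P) = (-8704 - 6335)/(24978 + 81) = -15039/25059 = -15039*1/25059 = -5013/8353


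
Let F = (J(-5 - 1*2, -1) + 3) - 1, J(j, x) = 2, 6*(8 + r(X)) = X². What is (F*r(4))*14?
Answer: -896/3 ≈ -298.67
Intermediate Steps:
r(X) = -8 + X²/6
F = 4 (F = (2 + 3) - 1 = 5 - 1 = 4)
(F*r(4))*14 = (4*(-8 + (⅙)*4²))*14 = (4*(-8 + (⅙)*16))*14 = (4*(-8 + 8/3))*14 = (4*(-16/3))*14 = -64/3*14 = -896/3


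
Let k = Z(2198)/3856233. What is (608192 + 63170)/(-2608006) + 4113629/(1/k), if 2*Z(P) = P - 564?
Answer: 4381244318827006/5028539400699 ≈ 871.28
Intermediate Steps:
Z(P) = -282 + P/2 (Z(P) = (P - 564)/2 = (-564 + P)/2 = -282 + P/2)
k = 817/3856233 (k = (-282 + (½)*2198)/3856233 = (-282 + 1099)*(1/3856233) = 817*(1/3856233) = 817/3856233 ≈ 0.00021186)
(608192 + 63170)/(-2608006) + 4113629/(1/k) = (608192 + 63170)/(-2608006) + 4113629/(1/(817/3856233)) = 671362*(-1/2608006) + 4113629/(3856233/817) = -335681/1304003 + 4113629*(817/3856233) = -335681/1304003 + 3360834893/3856233 = 4381244318827006/5028539400699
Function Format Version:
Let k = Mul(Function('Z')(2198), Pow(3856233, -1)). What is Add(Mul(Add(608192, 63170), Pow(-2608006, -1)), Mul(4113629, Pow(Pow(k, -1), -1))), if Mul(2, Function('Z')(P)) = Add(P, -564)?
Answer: Rational(4381244318827006, 5028539400699) ≈ 871.28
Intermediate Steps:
Function('Z')(P) = Add(-282, Mul(Rational(1, 2), P)) (Function('Z')(P) = Mul(Rational(1, 2), Add(P, -564)) = Mul(Rational(1, 2), Add(-564, P)) = Add(-282, Mul(Rational(1, 2), P)))
k = Rational(817, 3856233) (k = Mul(Add(-282, Mul(Rational(1, 2), 2198)), Pow(3856233, -1)) = Mul(Add(-282, 1099), Rational(1, 3856233)) = Mul(817, Rational(1, 3856233)) = Rational(817, 3856233) ≈ 0.00021186)
Add(Mul(Add(608192, 63170), Pow(-2608006, -1)), Mul(4113629, Pow(Pow(k, -1), -1))) = Add(Mul(Add(608192, 63170), Pow(-2608006, -1)), Mul(4113629, Pow(Pow(Rational(817, 3856233), -1), -1))) = Add(Mul(671362, Rational(-1, 2608006)), Mul(4113629, Pow(Rational(3856233, 817), -1))) = Add(Rational(-335681, 1304003), Mul(4113629, Rational(817, 3856233))) = Add(Rational(-335681, 1304003), Rational(3360834893, 3856233)) = Rational(4381244318827006, 5028539400699)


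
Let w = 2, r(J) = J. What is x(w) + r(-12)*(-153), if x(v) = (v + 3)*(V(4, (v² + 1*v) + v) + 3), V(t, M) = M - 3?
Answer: 1876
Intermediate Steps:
V(t, M) = -3 + M
x(v) = (3 + v)*(v² + 2*v) (x(v) = (v + 3)*((-3 + ((v² + 1*v) + v)) + 3) = (3 + v)*((-3 + ((v² + v) + v)) + 3) = (3 + v)*((-3 + ((v + v²) + v)) + 3) = (3 + v)*((-3 + (v² + 2*v)) + 3) = (3 + v)*((-3 + v² + 2*v) + 3) = (3 + v)*(v² + 2*v))
x(w) + r(-12)*(-153) = 2*(6 + 2² + 5*2) - 12*(-153) = 2*(6 + 4 + 10) + 1836 = 2*20 + 1836 = 40 + 1836 = 1876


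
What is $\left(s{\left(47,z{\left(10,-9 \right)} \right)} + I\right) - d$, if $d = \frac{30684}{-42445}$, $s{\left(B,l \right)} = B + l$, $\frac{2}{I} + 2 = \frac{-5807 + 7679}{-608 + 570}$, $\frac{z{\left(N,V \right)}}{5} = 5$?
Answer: $\frac{1502428133}{20670715} \approx 72.684$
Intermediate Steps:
$z{\left(N,V \right)} = 25$ ($z{\left(N,V \right)} = 5 \cdot 5 = 25$)
$I = - \frac{19}{487}$ ($I = \frac{2}{-2 + \frac{-5807 + 7679}{-608 + 570}} = \frac{2}{-2 + \frac{1872}{-38}} = \frac{2}{-2 + 1872 \left(- \frac{1}{38}\right)} = \frac{2}{-2 - \frac{936}{19}} = \frac{2}{- \frac{974}{19}} = 2 \left(- \frac{19}{974}\right) = - \frac{19}{487} \approx -0.039014$)
$d = - \frac{30684}{42445}$ ($d = 30684 \left(- \frac{1}{42445}\right) = - \frac{30684}{42445} \approx -0.72291$)
$\left(s{\left(47,z{\left(10,-9 \right)} \right)} + I\right) - d = \left(\left(47 + 25\right) - \frac{19}{487}\right) - - \frac{30684}{42445} = \left(72 - \frac{19}{487}\right) + \frac{30684}{42445} = \frac{35045}{487} + \frac{30684}{42445} = \frac{1502428133}{20670715}$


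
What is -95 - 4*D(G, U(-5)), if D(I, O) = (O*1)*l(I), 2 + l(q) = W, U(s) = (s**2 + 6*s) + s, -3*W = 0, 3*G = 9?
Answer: -175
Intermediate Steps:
G = 3 (G = (1/3)*9 = 3)
W = 0 (W = -1/3*0 = 0)
U(s) = s**2 + 7*s
l(q) = -2 (l(q) = -2 + 0 = -2)
D(I, O) = -2*O (D(I, O) = (O*1)*(-2) = O*(-2) = -2*O)
-95 - 4*D(G, U(-5)) = -95 - (-8)*(-5*(7 - 5)) = -95 - (-8)*(-5*2) = -95 - (-8)*(-10) = -95 - 4*20 = -95 - 80 = -175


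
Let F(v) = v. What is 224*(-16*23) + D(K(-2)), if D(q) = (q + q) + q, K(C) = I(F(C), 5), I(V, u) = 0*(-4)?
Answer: -82432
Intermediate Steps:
I(V, u) = 0
K(C) = 0
D(q) = 3*q (D(q) = 2*q + q = 3*q)
224*(-16*23) + D(K(-2)) = 224*(-16*23) + 3*0 = 224*(-368) + 0 = -82432 + 0 = -82432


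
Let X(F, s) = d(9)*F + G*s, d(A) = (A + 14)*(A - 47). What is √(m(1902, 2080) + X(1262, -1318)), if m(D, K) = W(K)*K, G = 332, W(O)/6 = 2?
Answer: 2*I*√378901 ≈ 1231.1*I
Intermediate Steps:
W(O) = 12 (W(O) = 6*2 = 12)
d(A) = (-47 + A)*(14 + A) (d(A) = (14 + A)*(-47 + A) = (-47 + A)*(14 + A))
m(D, K) = 12*K
X(F, s) = -874*F + 332*s (X(F, s) = (-658 + 9² - 33*9)*F + 332*s = (-658 + 81 - 297)*F + 332*s = -874*F + 332*s)
√(m(1902, 2080) + X(1262, -1318)) = √(12*2080 + (-874*1262 + 332*(-1318))) = √(24960 + (-1102988 - 437576)) = √(24960 - 1540564) = √(-1515604) = 2*I*√378901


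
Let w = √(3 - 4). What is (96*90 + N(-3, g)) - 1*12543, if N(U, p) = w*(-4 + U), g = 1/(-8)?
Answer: -3903 - 7*I ≈ -3903.0 - 7.0*I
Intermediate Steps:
g = -⅛ ≈ -0.12500
w = I (w = √(-1) = I ≈ 1.0*I)
N(U, p) = I*(-4 + U)
(96*90 + N(-3, g)) - 1*12543 = (96*90 + I*(-4 - 3)) - 1*12543 = (8640 + I*(-7)) - 12543 = (8640 - 7*I) - 12543 = -3903 - 7*I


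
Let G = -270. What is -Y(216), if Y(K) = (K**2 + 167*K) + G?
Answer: -82458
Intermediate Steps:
Y(K) = -270 + K**2 + 167*K (Y(K) = (K**2 + 167*K) - 270 = -270 + K**2 + 167*K)
-Y(216) = -(-270 + 216**2 + 167*216) = -(-270 + 46656 + 36072) = -1*82458 = -82458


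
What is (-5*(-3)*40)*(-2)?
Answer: -1200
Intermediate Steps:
(-5*(-3)*40)*(-2) = (15*40)*(-2) = 600*(-2) = -1200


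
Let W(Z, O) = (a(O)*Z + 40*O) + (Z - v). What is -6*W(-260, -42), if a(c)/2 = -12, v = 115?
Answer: -25110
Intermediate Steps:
a(c) = -24 (a(c) = 2*(-12) = -24)
W(Z, O) = -115 - 23*Z + 40*O (W(Z, O) = (-24*Z + 40*O) + (Z - 1*115) = (-24*Z + 40*O) + (Z - 115) = (-24*Z + 40*O) + (-115 + Z) = -115 - 23*Z + 40*O)
-6*W(-260, -42) = -6*(-115 - 23*(-260) + 40*(-42)) = -6*(-115 + 5980 - 1680) = -6*4185 = -25110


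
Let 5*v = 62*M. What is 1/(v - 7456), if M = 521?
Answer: -5/4978 ≈ -0.0010044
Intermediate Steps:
v = 32302/5 (v = (62*521)/5 = (1/5)*32302 = 32302/5 ≈ 6460.4)
1/(v - 7456) = 1/(32302/5 - 7456) = 1/(-4978/5) = -5/4978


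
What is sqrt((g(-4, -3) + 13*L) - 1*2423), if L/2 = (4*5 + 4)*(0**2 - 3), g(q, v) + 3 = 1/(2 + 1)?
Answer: I*sqrt(38679)/3 ≈ 65.557*I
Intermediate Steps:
g(q, v) = -8/3 (g(q, v) = -3 + 1/(2 + 1) = -3 + 1/3 = -8/3)
L = -144 (L = 2*((4*5 + 4)*(0**2 - 3)) = 2*((20 + 4)*(0 - 3)) = 2*(24*(-3)) = 2*(-72) = -144)
sqrt((g(-4, -3) + 13*L) - 1*2423) = sqrt((-8/3 + 13*(-144)) - 1*2423) = sqrt((-8/3 - 1872) - 2423) = sqrt(-5624/3 - 2423) = sqrt(-12893/3) = I*sqrt(38679)/3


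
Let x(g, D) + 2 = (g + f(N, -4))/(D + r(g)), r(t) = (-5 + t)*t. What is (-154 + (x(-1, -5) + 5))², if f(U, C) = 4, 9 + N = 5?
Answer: 21904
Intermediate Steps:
r(t) = t*(-5 + t)
N = -4 (N = -9 + 5 = -4)
x(g, D) = -2 + (4 + g)/(D + g*(-5 + g)) (x(g, D) = -2 + (g + 4)/(D + g*(-5 + g)) = -2 + (4 + g)/(D + g*(-5 + g)))
(-154 + (x(-1, -5) + 5))² = (-154 + ((4 - 1 - 2*(-5) - 2*(-1)*(-5 - 1))/(-5 - (-5 - 1)) + 5))² = (-154 + ((4 - 1 + 10 - 2*(-1)*(-6))/(-5 - 1*(-6)) + 5))² = (-154 + ((4 - 1 + 10 - 12)/(-5 + 6) + 5))² = (-154 + (1/1 + 5))² = (-154 + (1*1 + 5))² = (-154 + (1 + 5))² = (-154 + 6)² = (-148)² = 21904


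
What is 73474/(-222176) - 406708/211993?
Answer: -52968365145/23549878384 ≈ -2.2492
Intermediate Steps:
73474/(-222176) - 406708/211993 = 73474*(-1/222176) - 406708*1/211993 = -36737/111088 - 406708/211993 = -52968365145/23549878384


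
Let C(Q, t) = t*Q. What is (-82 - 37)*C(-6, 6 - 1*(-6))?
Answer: 8568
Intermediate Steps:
C(Q, t) = Q*t
(-82 - 37)*C(-6, 6 - 1*(-6)) = (-82 - 37)*(-6*(6 - 1*(-6))) = -(-714)*(6 + 6) = -(-714)*12 = -119*(-72) = 8568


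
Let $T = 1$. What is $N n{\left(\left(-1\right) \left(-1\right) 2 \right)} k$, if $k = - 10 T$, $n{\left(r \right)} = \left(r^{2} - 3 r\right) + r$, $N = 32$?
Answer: $0$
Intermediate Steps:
$n{\left(r \right)} = r^{2} - 2 r$
$k = -10$ ($k = \left(-10\right) 1 = -10$)
$N n{\left(\left(-1\right) \left(-1\right) 2 \right)} k = 32 \left(-1\right) \left(-1\right) 2 \left(-2 + \left(-1\right) \left(-1\right) 2\right) \left(-10\right) = 32 \cdot 1 \cdot 2 \left(-2 + 1 \cdot 2\right) \left(-10\right) = 32 \cdot 2 \left(-2 + 2\right) \left(-10\right) = 32 \cdot 2 \cdot 0 \left(-10\right) = 32 \cdot 0 \left(-10\right) = 0 \left(-10\right) = 0$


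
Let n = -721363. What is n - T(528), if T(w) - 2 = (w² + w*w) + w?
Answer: -1279461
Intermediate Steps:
T(w) = 2 + w + 2*w² (T(w) = 2 + ((w² + w*w) + w) = 2 + ((w² + w²) + w) = 2 + (2*w² + w) = 2 + (w + 2*w²) = 2 + w + 2*w²)
n - T(528) = -721363 - (2 + 528 + 2*528²) = -721363 - (2 + 528 + 2*278784) = -721363 - (2 + 528 + 557568) = -721363 - 1*558098 = -721363 - 558098 = -1279461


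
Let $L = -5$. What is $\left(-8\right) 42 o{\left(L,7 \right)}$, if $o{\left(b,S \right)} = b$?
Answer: $1680$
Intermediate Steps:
$\left(-8\right) 42 o{\left(L,7 \right)} = \left(-8\right) 42 \left(-5\right) = \left(-336\right) \left(-5\right) = 1680$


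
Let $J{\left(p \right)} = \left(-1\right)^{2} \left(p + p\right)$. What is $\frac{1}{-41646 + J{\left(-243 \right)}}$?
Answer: $- \frac{1}{42132} \approx -2.3735 \cdot 10^{-5}$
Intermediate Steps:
$J{\left(p \right)} = 2 p$ ($J{\left(p \right)} = 1 \cdot 2 p = 2 p$)
$\frac{1}{-41646 + J{\left(-243 \right)}} = \frac{1}{-41646 + 2 \left(-243\right)} = \frac{1}{-41646 - 486} = \frac{1}{-42132} = - \frac{1}{42132}$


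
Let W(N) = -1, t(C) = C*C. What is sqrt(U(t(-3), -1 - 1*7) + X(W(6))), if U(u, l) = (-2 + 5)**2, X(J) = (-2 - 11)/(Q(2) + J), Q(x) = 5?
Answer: sqrt(23)/2 ≈ 2.3979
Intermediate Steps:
t(C) = C**2
X(J) = -13/(5 + J) (X(J) = (-2 - 11)/(5 + J) = -13/(5 + J))
U(u, l) = 9 (U(u, l) = 3**2 = 9)
sqrt(U(t(-3), -1 - 1*7) + X(W(6))) = sqrt(9 - 13/(5 - 1)) = sqrt(9 - 13/4) = sqrt(23/4) = sqrt(23)/2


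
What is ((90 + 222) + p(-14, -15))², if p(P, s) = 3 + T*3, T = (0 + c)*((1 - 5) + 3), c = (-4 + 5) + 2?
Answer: 93636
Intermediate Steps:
c = 3 (c = 1 + 2 = 3)
T = -3 (T = (0 + 3)*((1 - 5) + 3) = 3*(-4 + 3) = 3*(-1) = -3)
p(P, s) = -6 (p(P, s) = 3 - 3*3 = 3 - 9 = -6)
((90 + 222) + p(-14, -15))² = ((90 + 222) - 6)² = (312 - 6)² = 306² = 93636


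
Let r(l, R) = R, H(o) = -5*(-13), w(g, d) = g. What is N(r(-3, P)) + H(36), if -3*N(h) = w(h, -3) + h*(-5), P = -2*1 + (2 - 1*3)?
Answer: 61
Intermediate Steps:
P = -3 (P = -2 + (2 - 3) = -2 - 1 = -3)
H(o) = 65
N(h) = 4*h/3 (N(h) = -(h + h*(-5))/3 = -(h - 5*h)/3 = -(-4)*h/3 = 4*h/3)
N(r(-3, P)) + H(36) = (4/3)*(-3) + 65 = -4 + 65 = 61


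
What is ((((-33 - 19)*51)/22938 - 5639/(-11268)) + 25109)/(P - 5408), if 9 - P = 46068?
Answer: -1081651131917/2217072986388 ≈ -0.48787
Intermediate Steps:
P = -46059 (P = 9 - 1*46068 = 9 - 46068 = -46059)
((((-33 - 19)*51)/22938 - 5639/(-11268)) + 25109)/(P - 5408) = ((((-33 - 19)*51)/22938 - 5639/(-11268)) + 25109)/(-46059 - 5408) = ((-52*51*(1/22938) - 5639*(-1/11268)) + 25109)/(-51467) = ((-2652*1/22938 + 5639/11268) + 25109)*(-1/51467) = ((-442/3823 + 5639/11268) + 25109)*(-1/51467) = (16577441/43077564 + 25109)*(-1/51467) = (1081651131917/43077564)*(-1/51467) = -1081651131917/2217072986388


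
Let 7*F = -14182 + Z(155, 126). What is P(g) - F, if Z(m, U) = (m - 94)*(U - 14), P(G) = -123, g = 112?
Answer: 927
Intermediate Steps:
Z(m, U) = (-94 + m)*(-14 + U)
F = -1050 (F = (-14182 + (1316 - 94*126 - 14*155 + 126*155))/7 = (-14182 + (1316 - 11844 - 2170 + 19530))/7 = (-14182 + 6832)/7 = (⅐)*(-7350) = -1050)
P(g) - F = -123 - 1*(-1050) = -123 + 1050 = 927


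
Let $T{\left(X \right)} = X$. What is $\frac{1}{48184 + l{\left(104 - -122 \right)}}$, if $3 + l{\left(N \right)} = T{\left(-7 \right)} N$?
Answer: $\frac{1}{46599} \approx 2.146 \cdot 10^{-5}$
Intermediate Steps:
$l{\left(N \right)} = -3 - 7 N$
$\frac{1}{48184 + l{\left(104 - -122 \right)}} = \frac{1}{48184 - \left(3 + 7 \left(104 - -122\right)\right)} = \frac{1}{48184 - \left(3 + 7 \left(104 + 122\right)\right)} = \frac{1}{48184 - 1585} = \frac{1}{46599}$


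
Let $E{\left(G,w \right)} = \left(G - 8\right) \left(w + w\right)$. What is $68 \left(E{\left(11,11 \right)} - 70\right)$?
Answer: $-272$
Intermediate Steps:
$E{\left(G,w \right)} = 2 w \left(-8 + G\right)$ ($E{\left(G,w \right)} = \left(G - 8\right) 2 w = \left(-8 + G\right) 2 w = 2 w \left(-8 + G\right)$)
$68 \left(E{\left(11,11 \right)} - 70\right) = 68 \left(2 \cdot 11 \left(-8 + 11\right) - 70\right) = 68 \left(2 \cdot 11 \cdot 3 - 70\right) = 68 \left(66 - 70\right) = 68 \left(-4\right) = -272$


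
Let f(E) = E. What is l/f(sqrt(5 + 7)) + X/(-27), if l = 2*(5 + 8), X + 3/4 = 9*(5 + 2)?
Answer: -83/36 + 13*sqrt(3)/3 ≈ 5.2000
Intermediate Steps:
X = 249/4 (X = -3/4 + 9*(5 + 2) = -3/4 + 9*7 = -3/4 + 63 = 249/4 ≈ 62.250)
l = 26 (l = 2*13 = 26)
l/f(sqrt(5 + 7)) + X/(-27) = 26/(sqrt(5 + 7)) + (249/4)/(-27) = 26/(sqrt(12)) + (249/4)*(-1/27) = 26/((2*sqrt(3))) - 83/36 = 26*(sqrt(3)/6) - 83/36 = 13*sqrt(3)/3 - 83/36 = -83/36 + 13*sqrt(3)/3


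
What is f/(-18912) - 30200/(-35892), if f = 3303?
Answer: 37715927/56565792 ≈ 0.66676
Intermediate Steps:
f/(-18912) - 30200/(-35892) = 3303/(-18912) - 30200/(-35892) = 3303*(-1/18912) - 30200*(-1/35892) = -1101/6304 + 7550/8973 = 37715927/56565792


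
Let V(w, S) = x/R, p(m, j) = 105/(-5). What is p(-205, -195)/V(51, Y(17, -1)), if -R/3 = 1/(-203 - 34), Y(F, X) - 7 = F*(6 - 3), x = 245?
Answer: -3/2765 ≈ -0.0010850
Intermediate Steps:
p(m, j) = -21 (p(m, j) = 105*(-⅕) = -21)
Y(F, X) = 7 + 3*F (Y(F, X) = 7 + F*(6 - 3) = 7 + F*3 = 7 + 3*F)
R = 1/79 (R = -3/(-203 - 34) = -3/(-237) = -3*(-1/237) = 1/79 ≈ 0.012658)
V(w, S) = 19355 (V(w, S) = 245/(1/79) = 245*79 = 19355)
p(-205, -195)/V(51, Y(17, -1)) = -21/19355 = -21*1/19355 = -3/2765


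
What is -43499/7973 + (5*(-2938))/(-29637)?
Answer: -1172056493/236295801 ≈ -4.9601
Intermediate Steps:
-43499/7973 + (5*(-2938))/(-29637) = -43499*1/7973 - 14690*(-1/29637) = -43499/7973 + 14690/29637 = -1172056493/236295801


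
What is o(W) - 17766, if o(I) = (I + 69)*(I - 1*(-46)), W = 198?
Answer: 47382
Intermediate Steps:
o(I) = (46 + I)*(69 + I) (o(I) = (69 + I)*(I + 46) = (69 + I)*(46 + I) = (46 + I)*(69 + I))
o(W) - 17766 = (3174 + 198**2 + 115*198) - 17766 = (3174 + 39204 + 22770) - 17766 = 65148 - 17766 = 47382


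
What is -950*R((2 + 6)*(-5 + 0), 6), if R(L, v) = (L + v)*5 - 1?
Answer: 162450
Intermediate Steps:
R(L, v) = -1 + 5*L + 5*v (R(L, v) = (5*L + 5*v) - 1 = -1 + 5*L + 5*v)
-950*R((2 + 6)*(-5 + 0), 6) = -950*(-1 + 5*((2 + 6)*(-5 + 0)) + 5*6) = -950*(-1 + 5*(8*(-5)) + 30) = -950*(-1 + 5*(-40) + 30) = -950*(-1 - 200 + 30) = -950*(-171) = 162450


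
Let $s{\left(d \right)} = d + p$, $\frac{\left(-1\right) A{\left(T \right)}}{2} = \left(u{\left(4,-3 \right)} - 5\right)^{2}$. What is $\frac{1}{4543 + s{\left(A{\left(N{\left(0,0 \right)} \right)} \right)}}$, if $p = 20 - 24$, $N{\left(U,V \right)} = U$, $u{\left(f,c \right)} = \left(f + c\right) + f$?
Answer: $\frac{1}{4539} \approx 0.00022031$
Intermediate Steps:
$u{\left(f,c \right)} = c + 2 f$ ($u{\left(f,c \right)} = \left(c + f\right) + f = c + 2 f$)
$p = -4$
$A{\left(T \right)} = 0$ ($A{\left(T \right)} = - 2 \left(\left(-3 + 2 \cdot 4\right) - 5\right)^{2} = - 2 \left(\left(-3 + 8\right) - 5\right)^{2} = - 2 \left(5 - 5\right)^{2} = - 2 \cdot 0^{2} = \left(-2\right) 0 = 0$)
$s{\left(d \right)} = -4 + d$ ($s{\left(d \right)} = d - 4 = -4 + d$)
$\frac{1}{4543 + s{\left(A{\left(N{\left(0,0 \right)} \right)} \right)}} = \frac{1}{4543 + \left(-4 + 0\right)} = \frac{1}{4543 - 4} = \frac{1}{4539}$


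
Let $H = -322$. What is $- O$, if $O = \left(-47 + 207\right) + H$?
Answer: $162$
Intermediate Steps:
$O = -162$ ($O = \left(-47 + 207\right) - 322 = 160 - 322 = -162$)
$- O = \left(-1\right) \left(-162\right) = 162$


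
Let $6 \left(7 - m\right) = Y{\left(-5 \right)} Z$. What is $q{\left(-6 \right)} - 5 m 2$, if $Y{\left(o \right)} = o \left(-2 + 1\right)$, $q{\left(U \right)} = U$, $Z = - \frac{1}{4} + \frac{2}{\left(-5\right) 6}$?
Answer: $\frac{2615}{6} \approx 435.83$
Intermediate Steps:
$Z = - \frac{19}{60}$ ($Z = \left(-1\right) \frac{1}{4} + \frac{2}{-30} = - \frac{1}{4} + 2 \left(- \frac{1}{30}\right) = - \frac{1}{4} - \frac{1}{15} = - \frac{19}{60} \approx -0.31667$)
$Y{\left(o \right)} = - o$ ($Y{\left(o \right)} = o \left(-1\right) = - o$)
$m = \frac{523}{72}$ ($m = 7 - \frac{\left(-1\right) \left(-5\right) \left(- \frac{19}{60}\right)}{6} = 7 - \frac{5 \left(- \frac{19}{60}\right)}{6} = 7 - - \frac{19}{72} = 7 + \frac{19}{72} = \frac{523}{72} \approx 7.2639$)
$q{\left(-6 \right)} - 5 m 2 = - 6 \left(-5\right) \frac{523}{72} \cdot 2 = - 6 \left(\left(- \frac{2615}{72}\right) 2\right) = \left(-6\right) \left(- \frac{2615}{36}\right) = \frac{2615}{6}$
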